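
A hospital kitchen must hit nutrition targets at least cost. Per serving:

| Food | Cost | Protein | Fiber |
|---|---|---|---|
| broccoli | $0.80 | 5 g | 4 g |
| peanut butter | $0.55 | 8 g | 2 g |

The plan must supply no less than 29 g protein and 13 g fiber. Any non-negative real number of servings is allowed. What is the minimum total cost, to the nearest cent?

Compare the cost at each extreme point of the feasible region.
broccoli only: max(29/5, 13/4) = 5.8 servings → $4.64.
peanut butter only: max(29/8, 13/2) = 6.5 servings → $3.58.
broccoli + peanut butter with both tight: 2.091 servings and 2.318 servings → $2.95.
So the least-cost plan costs $2.95.

$2.95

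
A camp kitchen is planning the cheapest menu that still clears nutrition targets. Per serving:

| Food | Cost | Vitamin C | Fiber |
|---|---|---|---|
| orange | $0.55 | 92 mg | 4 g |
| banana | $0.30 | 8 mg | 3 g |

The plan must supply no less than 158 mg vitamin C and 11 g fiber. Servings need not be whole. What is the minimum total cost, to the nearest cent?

This is a tiny linear program; its minimum lies at a vertex of the feasible set. List the vertices and price them.
orange only: max(158/92, 11/4) = 2.75 servings → $1.51.
banana only: max(158/8, 11/3) = 19.75 servings → $5.92.
orange + banana with both tight: 1.582 servings and 1.557 servings → $1.34.
So the least-cost plan costs $1.34.

$1.34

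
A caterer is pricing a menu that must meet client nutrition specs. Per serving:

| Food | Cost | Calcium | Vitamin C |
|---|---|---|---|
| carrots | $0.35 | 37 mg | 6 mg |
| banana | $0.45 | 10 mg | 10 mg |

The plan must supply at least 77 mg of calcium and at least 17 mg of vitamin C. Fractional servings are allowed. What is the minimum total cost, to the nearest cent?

Check every corner: each single food scaled to meet both minima, and each pair solved so both constraints bind.
carrots only: max(77/37, 17/6) = 2.833 servings → $0.99.
banana only: max(77/10, 17/10) = 7.7 servings → $3.46.
carrots + banana with both tight: 1.935 servings and 0.5387 servings → $0.92.
The minimum over all feasible corners is $0.92.

$0.92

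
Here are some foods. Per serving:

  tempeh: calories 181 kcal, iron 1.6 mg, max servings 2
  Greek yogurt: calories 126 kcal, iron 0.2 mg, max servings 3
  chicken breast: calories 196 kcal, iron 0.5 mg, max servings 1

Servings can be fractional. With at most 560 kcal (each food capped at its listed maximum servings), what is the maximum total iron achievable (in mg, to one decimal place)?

Iron per kcal: tempeh 0.00884, chicken breast 0.002551, Greek yogurt 0.001587.
Take 2 servings of tempeh: uses 362 kcal, +3.2 mg iron (running total 3.2 mg).
Take 1 serving of chicken breast: uses 196 kcal, +0.5 mg iron (running total 3.7 mg).
Take 0.01587 servings of Greek yogurt: uses 2 kcal, +0.0 mg iron (running total 3.7 mg).
Greedy by best ratio exhausts the calories allowance optimally: 3.7 mg.

3.7 mg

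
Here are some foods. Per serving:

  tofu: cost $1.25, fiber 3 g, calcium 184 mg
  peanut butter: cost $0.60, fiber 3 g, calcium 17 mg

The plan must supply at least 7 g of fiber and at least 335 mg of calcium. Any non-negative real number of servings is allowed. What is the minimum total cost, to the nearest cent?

tofu only: max(7/3, 335/184) = 2.333 servings → $2.92.
peanut butter only: max(7/3, 335/17) = 19.71 servings → $11.82.
tofu + peanut butter with both tight: 1.768 servings and 0.5649 servings → $2.55.
The minimum over all feasible corners is $2.55.

$2.55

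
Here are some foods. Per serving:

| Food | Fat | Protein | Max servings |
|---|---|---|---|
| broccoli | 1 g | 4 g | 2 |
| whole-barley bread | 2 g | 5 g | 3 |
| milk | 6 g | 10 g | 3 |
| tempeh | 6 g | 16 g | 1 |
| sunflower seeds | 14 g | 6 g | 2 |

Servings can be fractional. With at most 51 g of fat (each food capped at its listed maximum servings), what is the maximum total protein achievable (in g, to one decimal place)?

Protein per g fat: broccoli 4, tempeh 2.667, whole-barley bread 2.5, milk 1.667, sunflower seeds 0.4286.
Take 2 servings of broccoli: uses 2 g fat, +8.0 g protein (running total 8.0 g).
Take 1 serving of tempeh: uses 6 g fat, +16.0 g protein (running total 24.0 g).
Take 3 servings of whole-barley bread: uses 6 g fat, +15.0 g protein (running total 39.0 g).
Take 3 servings of milk: uses 18 g fat, +30.0 g protein (running total 69.0 g).
Take 1.357 servings of sunflower seeds: uses 19 g fat, +8.1 g protein (running total 77.1 g).
Filling greedily by protein-per-g fat is optimal for one linear limit, giving 77.1 g.

77.1 g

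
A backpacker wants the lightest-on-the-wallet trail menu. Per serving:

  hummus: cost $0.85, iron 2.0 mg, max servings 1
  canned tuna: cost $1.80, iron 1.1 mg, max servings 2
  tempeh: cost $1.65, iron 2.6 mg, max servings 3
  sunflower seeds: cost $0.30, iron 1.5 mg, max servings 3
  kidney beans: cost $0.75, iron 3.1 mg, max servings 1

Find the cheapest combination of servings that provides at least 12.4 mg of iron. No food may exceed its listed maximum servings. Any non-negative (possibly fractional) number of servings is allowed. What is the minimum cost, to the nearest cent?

$4.28

Cost per mg of iron: sunflower seeds $0.2000, kidney beans $0.2419, hummus $0.4250, tempeh $0.6346, canned tuna $1.6364.
Take 3 servings of sunflower seeds: +4.5 mg iron for $0.90 (total $0.90, still need 7.9 mg).
Take 1 serving of kidney beans: +3.1 mg iron for $0.75 (total $1.65, still need 4.8 mg).
Take 1 serving of hummus: +2.0 mg iron for $0.85 (total $2.50, still need 2.8 mg).
Take 1.077 servings of tempeh: +2.8 mg iron for $1.78 (total $4.28, still need 0.0 mg).
Filling from the cheapest source first is optimal under one linear minimum: $4.28.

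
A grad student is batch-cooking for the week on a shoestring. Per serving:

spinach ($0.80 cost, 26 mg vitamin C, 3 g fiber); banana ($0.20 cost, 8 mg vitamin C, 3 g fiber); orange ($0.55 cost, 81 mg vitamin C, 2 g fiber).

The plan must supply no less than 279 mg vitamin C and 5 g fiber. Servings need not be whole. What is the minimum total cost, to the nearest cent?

$1.89

Two binding constraints pin down two serving amounts, so the optimal mix uses at most two foods. The candidates are each food alone (scaled to the tighter of vitamin C/fiber) and each pair with both constraints tight.
spinach only: max(279/26, 5/3) = 10.73 servings → $8.58.
banana only: max(279/8, 5/3) = 34.88 servings → $6.97.
orange only: max(279/81, 5/2) = 3.444 servings → $1.89.
spinach + banana with both targets exact would need a negative amount; discard.
spinach + orange: the both-tight solution has a negative serving — not a feasible corner.
banana + orange with both targets exact would need a negative amount; discard.
So the least-cost plan costs $1.89.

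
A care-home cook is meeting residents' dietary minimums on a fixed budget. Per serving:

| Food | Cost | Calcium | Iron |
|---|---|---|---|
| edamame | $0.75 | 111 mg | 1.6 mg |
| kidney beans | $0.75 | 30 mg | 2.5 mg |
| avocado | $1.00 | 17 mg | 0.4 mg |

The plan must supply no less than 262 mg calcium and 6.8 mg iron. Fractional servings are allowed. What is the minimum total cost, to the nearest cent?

With two linear requirements the optimum uses one or two foods; enumerate the corners.
edamame only: max(262/111, 6.8/1.6) = 4.25 servings → $3.19.
kidney beans only: max(262/30, 6.8/2.5) = 8.733 servings → $6.55.
avocado only: max(262/17, 6.8/0.4) = 17 servings → $17.00.
edamame + kidney beans with both tight: 1.965 servings and 1.462 servings → $2.57.
edamame + avocado: intersection lies outside the first quadrant.
kidney beans + avocado with both tight: 0.3541 servings and 14.79 servings → $15.05.
So the least-cost plan costs $2.57.

$2.57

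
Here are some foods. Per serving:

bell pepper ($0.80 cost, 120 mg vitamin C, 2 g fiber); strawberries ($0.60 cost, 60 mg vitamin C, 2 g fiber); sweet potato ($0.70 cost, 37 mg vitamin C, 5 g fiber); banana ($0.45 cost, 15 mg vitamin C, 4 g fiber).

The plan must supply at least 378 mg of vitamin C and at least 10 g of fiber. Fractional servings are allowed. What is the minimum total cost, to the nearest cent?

An LP optimum is at a vertex; with two nutrient constraints at most two foods are used. Check each candidate.
bell pepper only: max(378/120, 10/2) = 5 servings → $4.00.
strawberries only: max(378/60, 10/2) = 6.3 servings → $3.78.
sweet potato only: max(378/37, 10/5) = 10.22 servings → $7.15.
banana only: max(378/15, 10/4) = 25.2 servings → $11.34.
bell pepper + strawberries with both tight: 1.3 servings and 3.7 servings → $3.26.
bell pepper + sweet potato with both tight: 2.89 servings and 0.8441 servings → $2.90.
bell pepper + banana with both tight: 3.027 servings and 0.9867 servings → $2.87.
strawberries + sweet potato: intersection lies outside the first quadrant.
strawberries + banana with both targets exact would need a negative amount; discard.
sweet potato + banana: intersection lies outside the first quadrant.
The minimum over all feasible corners is $2.87.

$2.87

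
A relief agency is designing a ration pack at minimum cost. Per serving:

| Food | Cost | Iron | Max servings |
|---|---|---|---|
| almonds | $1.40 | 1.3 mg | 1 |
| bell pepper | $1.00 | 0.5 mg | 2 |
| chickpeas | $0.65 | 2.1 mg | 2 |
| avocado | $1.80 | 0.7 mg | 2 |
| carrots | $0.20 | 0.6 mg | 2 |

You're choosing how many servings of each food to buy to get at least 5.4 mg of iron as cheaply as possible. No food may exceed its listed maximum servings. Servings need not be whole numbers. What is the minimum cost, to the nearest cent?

Cost per mg of iron: chickpeas $0.3095, carrots $0.3333, almonds $1.0769, bell pepper $2.0000, avocado $2.5714.
Take 2 servings of chickpeas: +4.2 mg iron for $1.30 (total $1.30, still need 1.2 mg).
Take 2 servings of carrots: +1.2 mg iron for $0.40 (total $1.70, still need 0.0 mg).
Greedy by cheapest-per-mg is optimal for a single linear constraint, so the minimum cost is $1.70.

$1.70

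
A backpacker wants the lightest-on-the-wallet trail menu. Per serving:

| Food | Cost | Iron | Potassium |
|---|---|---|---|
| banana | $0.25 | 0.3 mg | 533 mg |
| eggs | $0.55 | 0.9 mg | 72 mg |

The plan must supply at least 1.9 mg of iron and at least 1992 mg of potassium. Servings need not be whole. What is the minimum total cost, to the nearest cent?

$1.40

With two linear requirements the optimum uses one or two foods; enumerate the corners.
banana only: max(1.9/0.3, 1992/533) = 6.333 servings → $1.58.
eggs only: max(1.9/0.9, 1992/72) = 27.67 servings → $15.22.
banana + eggs with both tight: 3.615 servings and 0.9061 servings → $1.40.
Cheapest feasible corner: $1.40.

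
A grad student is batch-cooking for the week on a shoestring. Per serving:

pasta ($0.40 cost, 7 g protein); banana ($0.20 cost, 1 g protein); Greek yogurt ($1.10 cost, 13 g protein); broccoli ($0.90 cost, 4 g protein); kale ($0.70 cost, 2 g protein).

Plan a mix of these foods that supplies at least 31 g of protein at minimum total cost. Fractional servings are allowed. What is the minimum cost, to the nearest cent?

Cost per g of protein: pasta $0.0571, Greek yogurt $0.0846, banana $0.2000, broccoli $0.2250, kale $0.3500.
With no serving limits, use only pasta: 31 g / 7 g = 4.429 servings × $0.40 = $1.77.

$1.77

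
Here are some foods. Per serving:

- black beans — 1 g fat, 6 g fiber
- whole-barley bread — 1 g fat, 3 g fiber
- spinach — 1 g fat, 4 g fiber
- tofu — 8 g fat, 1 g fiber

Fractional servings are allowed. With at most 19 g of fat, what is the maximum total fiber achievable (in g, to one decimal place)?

Fiber per g fat: black beans 6, spinach 4, whole-barley bread 3, tofu 0.125.
With no serving limits, spend the whole fat allowance on black beans: 19 g / 1 g × 6 g = 114.0 g.

114.0 g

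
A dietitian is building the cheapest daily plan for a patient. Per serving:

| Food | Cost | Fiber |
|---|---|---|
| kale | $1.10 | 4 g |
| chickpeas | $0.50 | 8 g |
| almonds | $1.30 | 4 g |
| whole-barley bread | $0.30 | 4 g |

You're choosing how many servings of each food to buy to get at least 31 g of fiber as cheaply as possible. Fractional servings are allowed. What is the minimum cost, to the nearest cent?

Cost per g of fiber: chickpeas $0.0625, whole-barley bread $0.0750, kale $0.2750, almonds $0.3250.
With no serving limits, use only chickpeas: 31 g / 8 g = 3.875 servings × $0.50 = $1.94.

$1.94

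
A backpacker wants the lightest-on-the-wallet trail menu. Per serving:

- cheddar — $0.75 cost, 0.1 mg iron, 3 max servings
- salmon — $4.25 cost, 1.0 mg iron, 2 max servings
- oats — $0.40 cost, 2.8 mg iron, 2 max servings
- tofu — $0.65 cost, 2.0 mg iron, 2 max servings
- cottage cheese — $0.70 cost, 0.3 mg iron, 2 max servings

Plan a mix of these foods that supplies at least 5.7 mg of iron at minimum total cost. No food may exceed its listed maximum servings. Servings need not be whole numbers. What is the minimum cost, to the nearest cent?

$0.83

Cost per mg of iron: oats $0.1429, tofu $0.3250, cottage cheese $2.3333, salmon $4.2500, cheddar $7.5000.
Take 2 servings of oats: +5.6 mg iron for $0.80 (total $0.80, still need 0.1 mg).
Take 0.05 servings of tofu: +0.1 mg iron for $0.03 (total $0.83, still need 0.0 mg).
Filling from the cheapest source first is optimal under one linear minimum: $0.83.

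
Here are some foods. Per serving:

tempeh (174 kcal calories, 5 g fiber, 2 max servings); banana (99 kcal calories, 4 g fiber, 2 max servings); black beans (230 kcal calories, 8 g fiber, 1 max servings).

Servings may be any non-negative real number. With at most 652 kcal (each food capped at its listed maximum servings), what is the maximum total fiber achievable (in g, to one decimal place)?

22.4 g

Fiber per kcal: banana 0.0404, black beans 0.03478, tempeh 0.02874.
Take 2 servings of banana: uses 198 kcal, +8.0 g fiber (running total 8.0 g).
Take 1 serving of black beans: uses 230 kcal, +8.0 g fiber (running total 16.0 g).
Take 1.287 servings of tempeh: uses 224 kcal, +6.4 g fiber (running total 22.4 g).
Filling greedily by fiber-per-kcal is optimal for one linear limit, giving 22.4 g.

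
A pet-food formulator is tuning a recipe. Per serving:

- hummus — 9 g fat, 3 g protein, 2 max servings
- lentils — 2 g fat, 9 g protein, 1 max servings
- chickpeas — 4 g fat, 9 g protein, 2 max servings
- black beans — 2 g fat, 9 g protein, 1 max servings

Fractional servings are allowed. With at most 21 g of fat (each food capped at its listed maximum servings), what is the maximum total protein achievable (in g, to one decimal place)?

39.0 g

Protein per g fat: lentils 4.5, black beans 4.5, chickpeas 2.25, hummus 0.3333.
Take 1 serving of lentils: uses 2 g fat, +9.0 g protein (running total 9.0 g).
Take 1 serving of black beans: uses 2 g fat, +9.0 g protein (running total 18.0 g).
Take 2 servings of chickpeas: uses 8 g fat, +18.0 g protein (running total 36.0 g).
Take 1 serving of hummus: uses 9 g fat, +3.0 g protein (running total 39.0 g).
Greedy by best ratio exhausts the fat allowance optimally: 39.0 g.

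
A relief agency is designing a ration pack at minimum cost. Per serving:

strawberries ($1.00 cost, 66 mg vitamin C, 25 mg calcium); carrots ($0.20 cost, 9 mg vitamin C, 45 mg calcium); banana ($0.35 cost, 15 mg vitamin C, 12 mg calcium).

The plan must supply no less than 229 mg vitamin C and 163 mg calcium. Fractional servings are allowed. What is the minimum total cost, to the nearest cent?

For a min-cost LP with two ≥-constraints, a basic feasible solution has at most two positive variables.
strawberries only: max(229/66, 163/25) = 6.52 servings → $6.52.
carrots only: max(229/9, 163/45) = 25.44 servings → $5.09.
banana only: max(229/15, 163/12) = 15.27 servings → $5.34.
strawberries + carrots with both tight: 3.22 servings and 1.834 servings → $3.59.
strawberries + banana with both tight: 0.7266 servings and 12.07 servings → $4.95.
carrots + banana: the both-tight solution has a negative serving — not a feasible corner.
So the least-cost plan costs $3.59.

$3.59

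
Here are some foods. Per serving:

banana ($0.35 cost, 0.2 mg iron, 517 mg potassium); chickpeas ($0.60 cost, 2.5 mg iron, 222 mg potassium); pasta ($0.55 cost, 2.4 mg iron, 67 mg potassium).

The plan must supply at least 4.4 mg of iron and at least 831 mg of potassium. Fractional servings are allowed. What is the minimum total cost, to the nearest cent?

$1.32

With two linear requirements the optimum uses one or two foods; enumerate the corners.
banana only: max(4.4/0.2, 831/517) = 22 servings → $7.70.
chickpeas only: max(4.4/2.5, 831/222) = 3.743 servings → $2.25.
pasta only: max(4.4/2.4, 831/67) = 12.4 servings → $6.82.
banana + chickpeas with both tight: 0.8819 servings and 1.689 servings → $1.32.
banana + pasta with both tight: 1.385 servings and 1.718 servings → $1.43.
chickpeas + pasta with both targets exact would need a negative amount; discard.
Cheapest feasible corner: $1.32.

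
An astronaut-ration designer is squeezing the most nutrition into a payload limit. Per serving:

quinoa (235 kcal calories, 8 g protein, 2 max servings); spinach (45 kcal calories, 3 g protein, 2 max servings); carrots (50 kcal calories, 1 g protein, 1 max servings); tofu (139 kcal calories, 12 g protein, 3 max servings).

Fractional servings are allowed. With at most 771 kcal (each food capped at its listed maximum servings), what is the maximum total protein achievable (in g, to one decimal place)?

51.0 g

Protein per kcal: tofu 0.08633, spinach 0.06667, quinoa 0.03404, carrots 0.02.
Take 3 servings of tofu: uses 417 kcal, +36.0 g protein (running total 36.0 g).
Take 2 servings of spinach: uses 90 kcal, +6.0 g protein (running total 42.0 g).
Take 1.123 servings of quinoa: uses 264 kcal, +9.0 g protein (running total 51.0 g).
Greedy by best ratio exhausts the calories allowance optimally: 51.0 g.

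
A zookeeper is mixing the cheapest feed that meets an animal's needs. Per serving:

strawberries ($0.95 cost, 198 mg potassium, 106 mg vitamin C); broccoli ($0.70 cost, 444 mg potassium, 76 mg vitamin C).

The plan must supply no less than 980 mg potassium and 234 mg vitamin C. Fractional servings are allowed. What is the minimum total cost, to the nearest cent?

This is a tiny linear program; its minimum lies at a vertex of the feasible set. List the vertices and price them.
strawberries only: max(980/198, 234/106) = 4.949 servings → $4.70.
broccoli only: max(980/444, 234/76) = 3.079 servings → $2.16.
strawberries + broccoli with both tight: 0.9188 servings and 1.797 servings → $2.13.
The minimum over all feasible corners is $2.13.

$2.13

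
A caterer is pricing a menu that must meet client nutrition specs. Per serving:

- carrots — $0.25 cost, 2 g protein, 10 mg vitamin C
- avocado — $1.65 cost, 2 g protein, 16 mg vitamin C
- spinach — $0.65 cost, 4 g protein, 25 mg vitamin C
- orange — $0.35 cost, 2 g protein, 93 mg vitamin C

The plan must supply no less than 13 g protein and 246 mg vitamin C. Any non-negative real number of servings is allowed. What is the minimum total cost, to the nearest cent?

With two linear requirements the optimum uses one or two foods; enumerate the corners.
carrots only: max(13/2, 246/10) = 24.6 servings → $6.15.
avocado only: max(13/2, 246/16) = 15.38 servings → $25.37.
spinach only: max(13/4, 246/25) = 9.84 servings → $6.40.
orange only: max(13/2, 246/93) = 6.5 servings → $2.27.
carrots + avocado: the both-tight solution has a negative serving — not a feasible corner.
carrots + spinach: the both-tight solution has a negative serving — not a feasible corner.
carrots + orange with both tight: 4.319 servings and 2.181 servings → $1.84.
avocado + spinach: intersection lies outside the first quadrant.
avocado + orange with both tight: 4.656 servings and 1.844 servings → $8.33.
spinach + orange with both tight: 2.227 servings and 2.047 servings → $2.16.
The minimum over all feasible corners is $1.84.

$1.84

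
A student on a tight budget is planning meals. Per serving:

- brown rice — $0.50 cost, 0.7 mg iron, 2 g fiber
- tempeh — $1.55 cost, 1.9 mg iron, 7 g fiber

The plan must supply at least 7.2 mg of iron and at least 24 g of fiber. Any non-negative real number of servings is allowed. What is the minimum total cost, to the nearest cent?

$5.56

This is a tiny linear program; its minimum lies at a vertex of the feasible set. List the vertices and price them.
brown rice only: max(7.2/0.7, 24/2) = 12 servings → $6.00.
tempeh only: max(7.2/1.9, 24/7) = 3.789 servings → $5.87.
brown rice + tempeh with both tight: 4.364 servings and 2.182 servings → $5.56.
The minimum over all feasible corners is $5.56.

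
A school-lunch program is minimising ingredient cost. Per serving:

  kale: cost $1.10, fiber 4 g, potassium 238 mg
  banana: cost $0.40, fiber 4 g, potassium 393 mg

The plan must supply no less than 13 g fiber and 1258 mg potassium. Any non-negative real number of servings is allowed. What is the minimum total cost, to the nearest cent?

This is a tiny linear program; its minimum lies at a vertex of the feasible set. List the vertices and price them.
kale only: max(13/4, 1258/238) = 5.286 servings → $5.81.
banana only: max(13/4, 1258/393) = 3.25 servings → $1.30.
kale + banana with both tight: 0.1242 servings and 3.126 servings → $1.39.
Cheapest feasible corner: $1.30.

$1.30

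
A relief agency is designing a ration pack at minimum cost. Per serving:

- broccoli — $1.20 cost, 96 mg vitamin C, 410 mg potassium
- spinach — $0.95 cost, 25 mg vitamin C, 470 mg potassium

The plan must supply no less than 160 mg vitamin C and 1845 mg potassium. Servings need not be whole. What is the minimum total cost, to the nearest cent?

For a min-cost LP with two ≥-constraints, a basic feasible solution has at most two positive variables.
broccoli only: max(160/96, 1845/410) = 4.5 servings → $5.40.
spinach only: max(160/25, 1845/470) = 6.4 servings → $6.08.
broccoli + spinach with both tight: 0.8338 servings and 3.198 servings → $4.04.
Cheapest feasible corner: $4.04.

$4.04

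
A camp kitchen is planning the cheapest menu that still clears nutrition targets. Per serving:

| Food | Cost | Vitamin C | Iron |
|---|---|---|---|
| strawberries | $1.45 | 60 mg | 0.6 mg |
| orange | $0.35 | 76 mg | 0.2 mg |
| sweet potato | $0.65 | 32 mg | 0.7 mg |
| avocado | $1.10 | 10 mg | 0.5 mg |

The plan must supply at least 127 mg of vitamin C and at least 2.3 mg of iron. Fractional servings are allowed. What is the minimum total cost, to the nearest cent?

With two linear requirements the optimum uses one or two foods; enumerate the corners.
strawberries only: max(127/60, 2.3/0.6) = 3.833 servings → $5.56.
orange only: max(127/76, 2.3/0.2) = 11.5 servings → $4.03.
sweet potato only: max(127/32, 2.3/0.7) = 3.969 servings → $2.58.
avocado only: max(127/10, 2.3/0.5) = 12.7 servings → $13.97.
strawberries + orange with both targets exact would need a negative amount; discard.
strawberries + sweet potato with both tight: 0.6711 servings and 2.711 servings → $2.73.
strawberries + avocado with both tight: 1.688 servings and 2.575 servings → $5.28.
orange + sweet potato with both tight: 0.3269 servings and 3.192 servings → $2.19.
orange + avocado with both tight: 1.125 servings and 4.15 servings → $4.96.
sweet potato + avocado with both targets exact would need a negative amount; discard.
Cheapest feasible corner: $2.19.

$2.19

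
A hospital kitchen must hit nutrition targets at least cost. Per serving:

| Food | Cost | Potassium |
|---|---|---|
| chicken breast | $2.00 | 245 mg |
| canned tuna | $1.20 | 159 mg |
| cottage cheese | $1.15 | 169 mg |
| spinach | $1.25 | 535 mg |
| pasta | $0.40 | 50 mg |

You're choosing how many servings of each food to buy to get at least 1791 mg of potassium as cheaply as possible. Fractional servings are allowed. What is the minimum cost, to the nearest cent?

$4.18

Cost per mg of potassium: spinach $0.0023, cottage cheese $0.0068, canned tuna $0.0075, pasta $0.0080, chicken breast $0.0082.
With no serving limits, use only spinach: 1791 mg / 535 mg = 3.348 servings × $1.25 = $4.18.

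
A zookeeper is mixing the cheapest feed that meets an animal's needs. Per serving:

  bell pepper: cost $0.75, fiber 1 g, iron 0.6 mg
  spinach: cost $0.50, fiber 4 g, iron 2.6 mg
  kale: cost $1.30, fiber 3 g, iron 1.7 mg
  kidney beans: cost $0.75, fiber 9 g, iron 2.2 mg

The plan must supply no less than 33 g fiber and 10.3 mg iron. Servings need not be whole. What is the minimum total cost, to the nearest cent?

$2.98

This is a tiny linear program; its minimum lies at a vertex of the feasible set. List the vertices and price them.
bell pepper only: max(33/1, 10.3/0.6) = 33 servings → $24.75.
spinach only: max(33/4, 10.3/2.6) = 8.25 servings → $4.12.
kale only: max(33/3, 10.3/1.7) = 11 servings → $14.30.
kidney beans only: max(33/9, 10.3/2.2) = 4.682 servings → $3.51.
bell pepper + spinach: the both-tight solution has a negative serving — not a feasible corner.
bell pepper + kale with both targets exact would need a negative amount; discard.
bell pepper + kidney beans with both tight: 6.281 servings and 2.969 servings → $6.94.
spinach + kale with both targets exact would need a negative amount; discard.
spinach + kidney beans with both tight: 1.377 servings and 3.055 servings → $2.98.
kale + kidney beans with both tight: 2.31 servings and 2.897 servings → $5.18.
So the least-cost plan costs $2.98.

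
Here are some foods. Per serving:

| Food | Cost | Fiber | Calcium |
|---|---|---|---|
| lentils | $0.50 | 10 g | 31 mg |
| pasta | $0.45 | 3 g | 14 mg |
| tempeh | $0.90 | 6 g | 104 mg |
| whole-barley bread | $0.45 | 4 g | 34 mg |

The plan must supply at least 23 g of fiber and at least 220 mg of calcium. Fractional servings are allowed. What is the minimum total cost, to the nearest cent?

$2.19

A basic optimal solution has at most two foods positive. Try each food alone and each pair with both targets met exactly.
lentils only: max(23/10, 220/31) = 7.097 servings → $3.55.
pasta only: max(23/3, 220/14) = 15.71 servings → $7.07.
tempeh only: max(23/6, 220/104) = 3.833 servings → $3.45.
whole-barley bread only: max(23/4, 220/34) = 6.471 servings → $2.91.
lentils + pasta: intersection lies outside the first quadrant.
lentils + tempeh with both tight: 1.255 servings and 1.741 servings → $2.19.
lentils + whole-barley bread: intersection lies outside the first quadrant.
pasta + tempeh with both tight: 4.702 servings and 1.482 servings → $3.45.
pasta + whole-barley bread with both targets exact would need a negative amount; discard.
tempeh + whole-barley bread with both tight: 0.4623 servings and 5.057 servings → $2.69.
The minimum over all feasible corners is $2.19.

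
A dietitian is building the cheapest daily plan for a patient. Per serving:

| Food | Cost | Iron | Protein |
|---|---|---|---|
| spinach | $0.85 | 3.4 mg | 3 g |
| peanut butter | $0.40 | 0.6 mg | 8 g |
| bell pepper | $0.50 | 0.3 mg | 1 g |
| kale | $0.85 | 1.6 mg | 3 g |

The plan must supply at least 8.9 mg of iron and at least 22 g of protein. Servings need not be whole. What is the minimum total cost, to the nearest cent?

At the optimum either one food covers both requirements or two foods hit both targets exactly; no other combination can be cheaper.
spinach only: max(8.9/3.4, 22/3) = 7.333 servings → $6.23.
peanut butter only: max(8.9/0.6, 22/8) = 14.83 servings → $5.93.
bell pepper only: max(8.9/0.3, 22/1) = 29.67 servings → $14.83.
kale only: max(8.9/1.6, 22/3) = 7.333 servings → $6.23.
spinach + peanut butter with both tight: 2.283 servings and 1.894 servings → $2.70.
spinach + bell pepper with both tight: 0.92 servings and 19.24 servings → $10.40.
spinach + kale: the both-tight solution has a negative serving — not a feasible corner.
peanut butter + bell pepper: the both-tight solution has a negative serving — not a feasible corner.
peanut butter + kale with both tight: 0.7727 servings and 5.273 servings → $4.79.
bell pepper + kale with both tight: 12.14 servings and 3.286 servings → $8.86.
The minimum over all feasible corners is $2.70.

$2.70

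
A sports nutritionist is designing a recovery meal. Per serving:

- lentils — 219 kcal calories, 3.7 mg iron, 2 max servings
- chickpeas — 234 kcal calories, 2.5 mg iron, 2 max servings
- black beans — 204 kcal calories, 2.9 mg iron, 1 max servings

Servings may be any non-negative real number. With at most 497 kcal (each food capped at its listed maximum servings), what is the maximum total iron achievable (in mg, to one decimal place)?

Iron per kcal: lentils 0.01689, black beans 0.01422, chickpeas 0.01068.
Take 2 servings of lentils: uses 438 kcal, +7.4 mg iron (running total 7.4 mg).
Take 0.2892 servings of black beans: uses 59 kcal, +0.8 mg iron (running total 8.2 mg).
Filling greedily by iron-per-kcal is optimal for one linear limit, giving 8.2 mg.

8.2 mg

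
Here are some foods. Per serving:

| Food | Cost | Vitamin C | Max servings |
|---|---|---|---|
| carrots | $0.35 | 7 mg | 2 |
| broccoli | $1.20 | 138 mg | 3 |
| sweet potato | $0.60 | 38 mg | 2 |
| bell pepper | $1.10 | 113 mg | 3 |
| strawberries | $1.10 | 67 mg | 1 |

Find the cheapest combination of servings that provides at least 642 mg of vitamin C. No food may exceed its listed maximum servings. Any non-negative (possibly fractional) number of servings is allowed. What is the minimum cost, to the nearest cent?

Cost per mg of vitamin C: broccoli $0.0087, bell pepper $0.0097, sweet potato $0.0158, strawberries $0.0164, carrots $0.0500.
Take 3 servings of broccoli: +414.0 mg vitamin C for $3.60 (total $3.60, still need 228.0 mg).
Take 2.018 servings of bell pepper: +228.0 mg vitamin C for $2.22 (total $5.82, still need 0.0 mg).
Greedy by cheapest-per-mg is optimal for a single linear constraint, so the minimum cost is $5.82.

$5.82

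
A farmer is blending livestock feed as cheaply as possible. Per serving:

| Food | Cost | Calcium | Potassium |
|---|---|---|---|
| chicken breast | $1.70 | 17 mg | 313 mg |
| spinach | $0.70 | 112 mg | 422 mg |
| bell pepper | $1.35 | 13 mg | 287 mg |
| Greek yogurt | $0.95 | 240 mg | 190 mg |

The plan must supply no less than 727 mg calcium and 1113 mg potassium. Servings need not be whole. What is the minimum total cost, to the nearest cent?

chicken breast only: max(727/17, 1113/313) = 42.76 servings → $72.70.
spinach only: max(727/112, 1113/422) = 6.491 servings → $4.54.
bell pepper only: max(727/13, 1113/287) = 55.92 servings → $75.50.
Greek yogurt only: max(727/240, 1113/190) = 5.858 servings → $5.57.
chicken breast + spinach: the both-tight solution has a negative serving — not a feasible corner.
chicken breast + bell pepper: the both-tight solution has a negative serving — not a feasible corner.
chicken breast + Greek yogurt with both tight: 1.794 servings and 2.902 servings → $5.81.
spinach + bell pepper: intersection lies outside the first quadrant.
spinach + Greek yogurt with both tight: 1.612 servings and 2.277 servings → $3.29.
bell pepper + Greek yogurt with both tight: 1.942 servings and 2.924 servings → $5.40.
Cheapest feasible corner: $3.29.

$3.29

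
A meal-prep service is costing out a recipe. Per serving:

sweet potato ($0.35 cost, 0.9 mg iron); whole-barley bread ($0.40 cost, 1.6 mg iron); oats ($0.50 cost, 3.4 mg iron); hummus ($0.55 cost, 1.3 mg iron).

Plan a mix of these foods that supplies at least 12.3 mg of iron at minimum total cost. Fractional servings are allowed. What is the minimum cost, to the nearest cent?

$1.81

Cost per mg of iron: oats $0.1471, whole-barley bread $0.2500, sweet potato $0.3889, hummus $0.4231.
With no serving limits, use only oats: 12.3 mg / 3.4 mg = 3.618 servings × $0.50 = $1.81.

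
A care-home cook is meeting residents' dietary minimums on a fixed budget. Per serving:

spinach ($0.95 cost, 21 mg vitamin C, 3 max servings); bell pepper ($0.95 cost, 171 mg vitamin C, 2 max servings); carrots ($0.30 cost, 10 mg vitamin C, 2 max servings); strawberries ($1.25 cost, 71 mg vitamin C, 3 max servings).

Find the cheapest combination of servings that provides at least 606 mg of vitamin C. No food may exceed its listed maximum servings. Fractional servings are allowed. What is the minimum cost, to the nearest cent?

Cost per mg of vitamin C: bell pepper $0.0056, strawberries $0.0176, carrots $0.0300, spinach $0.0452.
Take 2 servings of bell pepper: +342.0 mg vitamin C for $1.90 (total $1.90, still need 264.0 mg).
Take 3 servings of strawberries: +213.0 mg vitamin C for $3.75 (total $5.65, still need 51.0 mg).
Take 2 servings of carrots: +20.0 mg vitamin C for $0.60 (total $6.25, still need 31.0 mg).
Take 1.476 servings of spinach: +31.0 mg vitamin C for $1.40 (total $7.65, still need 0.0 mg).
Filling from the cheapest source first is optimal under one linear minimum: $7.65.

$7.65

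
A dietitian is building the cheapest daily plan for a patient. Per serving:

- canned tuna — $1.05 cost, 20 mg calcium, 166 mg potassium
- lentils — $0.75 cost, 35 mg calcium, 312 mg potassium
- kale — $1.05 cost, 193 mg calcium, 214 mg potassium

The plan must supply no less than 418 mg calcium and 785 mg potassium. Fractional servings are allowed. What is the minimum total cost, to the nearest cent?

$2.93

The cheapest plan sits at a corner of the feasible region — with two constraints it uses at most two foods.
canned tuna only: max(418/20, 785/166) = 20.9 servings → $21.95.
lentils only: max(418/35, 785/312) = 11.94 servings → $8.96.
kale only: max(418/193, 785/214) = 3.668 servings → $3.85.
canned tuna + lentils: the both-tight solution has a negative serving — not a feasible corner.
canned tuna + kale with both tight: 2.235 servings and 1.934 servings → $4.38.
lentils + kale with both tight: 1.177 servings and 1.952 servings → $2.93.
So the least-cost plan costs $2.93.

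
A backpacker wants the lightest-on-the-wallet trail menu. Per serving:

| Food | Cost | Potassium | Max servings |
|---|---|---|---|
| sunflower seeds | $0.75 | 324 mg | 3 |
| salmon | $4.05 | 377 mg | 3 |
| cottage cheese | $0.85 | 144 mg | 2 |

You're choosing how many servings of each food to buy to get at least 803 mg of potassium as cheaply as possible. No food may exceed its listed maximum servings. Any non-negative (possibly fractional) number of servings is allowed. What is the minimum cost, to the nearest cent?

$1.86

Cost per mg of potassium: sunflower seeds $0.0023, cottage cheese $0.0059, salmon $0.0107.
Take 2.478 servings of sunflower seeds: +803.0 mg potassium for $1.86 (total $1.86, still need 0.0 mg).
Filling from the cheapest source first is optimal under one linear minimum: $1.86.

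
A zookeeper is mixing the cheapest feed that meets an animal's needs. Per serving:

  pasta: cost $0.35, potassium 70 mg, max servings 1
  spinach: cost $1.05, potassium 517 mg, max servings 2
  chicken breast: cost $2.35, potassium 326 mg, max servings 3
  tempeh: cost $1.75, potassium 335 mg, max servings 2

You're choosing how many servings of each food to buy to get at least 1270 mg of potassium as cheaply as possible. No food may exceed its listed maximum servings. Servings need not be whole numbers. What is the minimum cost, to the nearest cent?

Cost per mg of potassium: spinach $0.0020, pasta $0.0050, tempeh $0.0052, chicken breast $0.0072.
Take 2 servings of spinach: +1034.0 mg potassium for $2.10 (total $2.10, still need 236.0 mg).
Take 1 serving of pasta: +70.0 mg potassium for $0.35 (total $2.45, still need 166.0 mg).
Take 0.4955 servings of tempeh: +166.0 mg potassium for $0.87 (total $3.32, still need 0.0 mg).
Filling from the cheapest source first is optimal under one linear minimum: $3.32.

$3.32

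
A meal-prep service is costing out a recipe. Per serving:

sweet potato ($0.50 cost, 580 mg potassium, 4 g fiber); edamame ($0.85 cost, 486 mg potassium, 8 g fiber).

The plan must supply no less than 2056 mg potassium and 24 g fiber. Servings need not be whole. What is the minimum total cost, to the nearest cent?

$2.68

For a min-cost LP with two ≥-constraints, a basic feasible solution has at most two positive variables.
sweet potato only: max(2056/580, 24/4) = 6 servings → $3.00.
edamame only: max(2056/486, 24/8) = 4.23 servings → $3.60.
sweet potato + edamame with both tight: 1.774 servings and 2.113 servings → $2.68.
The minimum over all feasible corners is $2.68.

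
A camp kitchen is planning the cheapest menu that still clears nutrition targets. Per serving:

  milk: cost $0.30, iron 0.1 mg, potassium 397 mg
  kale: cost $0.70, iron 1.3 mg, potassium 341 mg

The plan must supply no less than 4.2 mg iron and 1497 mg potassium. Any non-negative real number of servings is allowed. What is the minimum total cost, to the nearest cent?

A basic optimal solution has at most two foods positive. Try each food alone and each pair with both targets met exactly.
milk only: max(4.2/0.1, 1497/397) = 42 servings → $12.60.
kale only: max(4.2/1.3, 1497/341) = 4.39 servings → $3.07.
milk + kale with both tight: 1.066 servings and 3.149 servings → $2.52.
The minimum over all feasible corners is $2.52.

$2.52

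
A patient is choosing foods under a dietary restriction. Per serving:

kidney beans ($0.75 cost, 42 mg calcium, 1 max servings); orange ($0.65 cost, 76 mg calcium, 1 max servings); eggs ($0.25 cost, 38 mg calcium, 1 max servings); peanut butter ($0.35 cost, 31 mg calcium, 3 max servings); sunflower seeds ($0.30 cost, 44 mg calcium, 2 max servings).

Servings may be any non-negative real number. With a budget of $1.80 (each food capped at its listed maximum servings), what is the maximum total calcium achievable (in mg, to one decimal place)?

Calcium per dollar: eggs 152, sunflower seeds 146.7, orange 116.9, peanut butter 88.57, kidney beans 56.
Take 1 serving of eggs: spends $0.25, +38.0 mg calcium (running total 38.0 mg).
Take 2 servings of sunflower seeds: spends $0.60, +88.0 mg calcium (running total 126.0 mg).
Take 1 serving of orange: spends $0.65, +76.0 mg calcium (running total 202.0 mg).
Take 0.8571 servings of peanut butter: spends $0.30, +26.6 mg calcium (running total 228.6 mg).
Greedy by best ratio exhausts the cost allowance optimally: 228.6 mg.

228.6 mg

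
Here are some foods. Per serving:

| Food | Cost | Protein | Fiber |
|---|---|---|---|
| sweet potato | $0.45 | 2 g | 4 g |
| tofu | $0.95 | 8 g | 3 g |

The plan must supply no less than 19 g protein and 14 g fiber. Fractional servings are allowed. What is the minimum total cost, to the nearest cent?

$2.71

Compare the cost at each extreme point of the feasible region.
sweet potato only: max(19/2, 14/4) = 9.5 servings → $4.28.
tofu only: max(19/8, 14/3) = 4.667 servings → $4.43.
sweet potato + tofu with both tight: 2.115 servings and 1.846 servings → $2.71.
So the least-cost plan costs $2.71.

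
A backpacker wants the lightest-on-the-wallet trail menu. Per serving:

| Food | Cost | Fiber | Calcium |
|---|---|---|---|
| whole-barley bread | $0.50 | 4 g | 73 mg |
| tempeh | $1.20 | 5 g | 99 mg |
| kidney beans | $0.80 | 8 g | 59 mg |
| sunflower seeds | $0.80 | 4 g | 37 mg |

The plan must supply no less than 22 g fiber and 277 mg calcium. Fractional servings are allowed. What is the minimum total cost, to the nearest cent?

$2.46

The cheapest plan sits at a corner of the feasible region — with two constraints it uses at most two foods.
whole-barley bread only: max(22/4, 277/73) = 5.5 servings → $2.75.
tempeh only: max(22/5, 277/99) = 4.4 servings → $5.28.
kidney beans only: max(22/8, 277/59) = 4.695 servings → $3.76.
sunflower seeds only: max(22/4, 277/37) = 7.486 servings → $5.99.
whole-barley bread + tempeh: intersection lies outside the first quadrant.
whole-barley bread + kidney beans with both tight: 2.638 servings and 1.431 servings → $2.46.
whole-barley bread + sunflower seeds with both tight: 2.042 servings and 3.458 servings → $3.79.
tempeh + kidney beans with both tight: 1.847 servings and 1.596 servings → $3.49.
tempeh + sunflower seeds with both tight: 1.393 servings and 3.758 servings → $4.68.
kidney beans + sunflower seeds: the both-tight solution has a negative serving — not a feasible corner.
Cheapest feasible corner: $2.46.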